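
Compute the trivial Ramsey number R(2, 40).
R(2, 40) = 40

R(2, k) = k for all k ≥ 2: in a 2-colouring of K_k, either some edge is red (a red K_2) or all edges are blue (a blue K_k). And K_{39} coloured all-blue has no blue K_40, so R(2, 40) > 39. Hence R(2, 40) = 40.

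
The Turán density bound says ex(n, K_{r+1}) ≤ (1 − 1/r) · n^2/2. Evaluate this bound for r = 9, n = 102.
Turán density bound = (8/9) · 102^2/2 = 4624

Turán's theorem: ex(n, K_{r+1}) is achieved by the complete r-partite Turán graph T(n, r) with parts as balanced as possible, and is at most (1 − 1/r) · n^2/2. For r = 9, n = 102: the density bound is (8/9) · 10404/2 = 4624. The integer-valued extremum is e(T(102, 9)) = 4623, which is strictly less than the density bound 4624 since 9 ∤ 102 (the parts of T(102, 9) cannot all be equal).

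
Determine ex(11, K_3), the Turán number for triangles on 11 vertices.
ex(11, K_3) = ⌊11^2/4⌋ = 30

Mantel (1907): a triangle-free graph on n vertices has at most ⌊n^2/4⌋ edges, with equality for the complete bipartite graph K_{⌊n/2⌋, ⌈n/2⌉}. For n = 11: ⌊11^2/4⌋ = ⌊121/4⌋ = 30. The extremal graph is K_{5, 6}, which has 5·6 = 30 edges.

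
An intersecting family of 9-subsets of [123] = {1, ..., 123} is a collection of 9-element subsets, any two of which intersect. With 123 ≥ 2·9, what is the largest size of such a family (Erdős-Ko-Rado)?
max |F| = C(122, 8) = 962889794295

Erdős-Ko-Rado (1961): when n ≥ 2k, max |F| = C(n−1, k−1). The bound is attained by the star {A : i ∈ A} for any fixed i ∈ [n]. Here C(123−1, 9−1) = C(122, 8) = 962889794295.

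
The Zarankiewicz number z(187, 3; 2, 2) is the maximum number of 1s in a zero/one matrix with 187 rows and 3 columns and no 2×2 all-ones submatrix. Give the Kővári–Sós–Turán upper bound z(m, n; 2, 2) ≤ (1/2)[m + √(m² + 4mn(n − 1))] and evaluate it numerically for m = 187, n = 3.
z(187, 3; 2, 2) ≤ (1/2)[187 + √(187² + 4·187·3·2)] = (1/2)[187 + √39457] = 192.8189

Kővári–Sós–Turán: let r_1, ..., r_187 be the row sums and z = Σ r_i the total number of 1s. Each pair of columns can share at most one row with both entries 1 (else a 2×2 all-ones block appears), so Σ_i C(r_i, 2) ≤ C(3, 2) = 3. By convexity Σ_i C(r_i, 2) ≥ 187·C(z/187, 2) = z(z − 187)/(2·187), giving z² − 187z − 187·3·2 ≤ 0 and hence z ≤ (1/2)[187 + √(34969 + 4·1122)] = (1/2)[187 + √39457] ≈ (1/2)(187 + 198.6379) = 192.8189.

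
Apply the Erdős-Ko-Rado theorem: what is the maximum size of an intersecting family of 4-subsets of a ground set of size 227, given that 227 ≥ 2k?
max |F| = C(226, 3) = 1898400

Erdős-Ko-Rado (1961): when n ≥ 2k, max |F| = C(n−1, k−1). The bound is attained by the star {A : i ∈ A} for any fixed i ∈ [n]. Here C(227−1, 4−1) = C(226, 3) = 1898400.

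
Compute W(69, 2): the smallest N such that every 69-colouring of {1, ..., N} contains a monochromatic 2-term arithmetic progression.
W(69, 2) = 69 + 1 = 70

A 2-term AP is any pair of integers, so a monochromatic 2-AP exists iff some colour is used at least twice. With 69 colours, the colouring i ↦ i on {1, ..., 69} uses each colour once, avoiding any monochromatic pair, so W(69, 2) > 69. For {1, ..., 70}, pigeonhole forces two integers of the same colour, which form a monochromatic 2-AP. Hence W(69, 2) = 70.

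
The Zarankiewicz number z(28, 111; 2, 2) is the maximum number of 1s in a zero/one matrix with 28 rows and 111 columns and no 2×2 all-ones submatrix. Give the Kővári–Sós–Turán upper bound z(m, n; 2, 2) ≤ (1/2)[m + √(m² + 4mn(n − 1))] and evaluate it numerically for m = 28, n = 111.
z(28, 111; 2, 2) ≤ (1/2)[28 + √(28² + 4·28·111·110)] = (1/2)[28 + √1368304] = 598.8726

Kővári–Sós–Turán: let r_1, ..., r_28 be the row sums and z = Σ r_i the total number of 1s. Each pair of columns can share at most one row with both entries 1 (else a 2×2 all-ones block appears), so Σ_i C(r_i, 2) ≤ C(111, 2) = 6105. By convexity Σ_i C(r_i, 2) ≥ 28·C(z/28, 2) = z(z − 28)/(2·28), giving z² − 28z − 28·111·110 ≤ 0 and hence z ≤ (1/2)[28 + √(784 + 4·341880)] = (1/2)[28 + √1368304] ≈ (1/2)(28 + 1169.7453) = 598.8726.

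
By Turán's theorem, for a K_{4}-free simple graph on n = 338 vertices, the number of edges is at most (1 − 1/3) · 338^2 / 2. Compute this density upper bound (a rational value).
Turán density bound = (2/3) · 338^2/2 = 114244/3 ≈ 38081.3333

Turán's theorem: ex(n, K_{r+1}) is achieved by the complete r-partite Turán graph T(n, r) with parts as balanced as possible, and is at most (1 − 1/r) · n^2/2. For r = 3, n = 338: the density bound is (2/3) · 114244/2 = 114244/3 ≈ 38081.3333. The integer-valued extremum is e(T(338, 3)) = 38081, which is strictly less than the density bound 114244/3 since 3 ∤ 338 (the parts of T(338, 3) cannot all be equal).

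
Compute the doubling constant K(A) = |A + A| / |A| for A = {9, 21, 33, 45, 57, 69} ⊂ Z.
K = |A + A| / |A| = 11/6

Enumerate A + A = {a + b : a, b ∈ A}. With |A| = 6, there are |A|^2 = 36 ordered sum pairs; collecting distinct values, A + A = {18, 30, 42, 54, 66, 78, 90, 102, 114, 126, 138}, so |A + A| = 11. Thus K = 11/6. Here |A + A| = 2|A| − 1 = 11, the minimum possible — so K = 11/6 is minimal, which holds iff A is an arithmetic progression.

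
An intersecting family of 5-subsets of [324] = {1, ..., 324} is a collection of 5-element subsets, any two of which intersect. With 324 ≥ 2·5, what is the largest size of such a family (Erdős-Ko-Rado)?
max |F| = C(323, 4) = 445145680

The Erdős-Ko-Rado theorem states: for n ≥ 2k, an intersecting family of k-subsets of an n-element set has size at most C(n − 1, k − 1), with equality for 'star' families {A ⊆ [n] : |A| = k, i ∈ A} (fix an element i). For n = 324, k = 5: C(323, 4) = 445145680.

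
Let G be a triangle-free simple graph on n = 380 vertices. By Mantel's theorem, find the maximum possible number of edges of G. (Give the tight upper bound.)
ex(380, K_3) = ⌊380^2/4⌋ = 36100

Mantel (1907): a triangle-free graph on n vertices has at most ⌊n^2/4⌋ edges, with equality for the complete bipartite graph K_{⌊n/2⌋, ⌈n/2⌉}. For n = 380: ⌊380^2/4⌋ = ⌊144400/4⌋ = 36100. The extremal graph is K_{190, 190}, which has 190·190 = 36100 edges.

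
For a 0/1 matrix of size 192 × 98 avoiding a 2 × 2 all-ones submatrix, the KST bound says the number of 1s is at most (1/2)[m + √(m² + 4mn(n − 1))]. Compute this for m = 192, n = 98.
z(192, 98; 2, 2) ≤ (1/2)[192 + √(192² + 4·192·98·97)] = (1/2)[192 + √7337472] = 1450.3884

Kővári–Sós–Turán: let r_1, ..., r_192 be the row sums and z = Σ r_i the total number of 1s. Each pair of columns can share at most one row with both entries 1 (else a 2×2 all-ones block appears), so Σ_i C(r_i, 2) ≤ C(98, 2) = 4753. By convexity Σ_i C(r_i, 2) ≥ 192·C(z/192, 2) = z(z − 192)/(2·192), giving z² − 192z − 192·98·97 ≤ 0 and hence z ≤ (1/2)[192 + √(36864 + 4·1825152)] = (1/2)[192 + √7337472] ≈ (1/2)(192 + 2708.7768) = 1450.3884.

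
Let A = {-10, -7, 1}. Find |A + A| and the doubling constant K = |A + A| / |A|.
K = |A + A| / |A| = 6/3 = 2

Enumerate A + A = {a + b : a, b ∈ A}. With |A| = 3, there are |A|^2 = 9 ordered sum pairs; collecting distinct values, A + A = {-20, -17, -14, -9, -6, 2}, so |A + A| = 6. Thus K = 6/3 = 2. For comparison, the minimum possible |A + A| over all 3-element sets is 2·3 − 1 = 5 (so min K = 5/3), attained only by arithmetic progressions.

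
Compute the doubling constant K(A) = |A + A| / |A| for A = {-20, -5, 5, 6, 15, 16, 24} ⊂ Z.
K = |A + A| / |A| = 24/7

Enumerate A + A = {a + b : a, b ∈ A}. With |A| = 7, there are |A|^2 = 49 ordered sum pairs; collecting distinct values, A + A = {-40, -25, -15, -14, -10, -5, -4, 0, 1, 4, 10, 11, 12, 19, 20, 21, 22, 29, 30, 31, 32, 39, 40, 48}, so |A + A| = 24. Thus K = 24/7. For comparison, the minimum possible |A + A| over all 7-element sets is 2·7 − 1 = 13 (so min K = 13/7), attained only by arithmetic progressions.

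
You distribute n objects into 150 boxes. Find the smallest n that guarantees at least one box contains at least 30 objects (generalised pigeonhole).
n = (30 − 1)·150 + 1 = 4351

By the generalised pigeonhole principle, to guarantee some box contains ≥ r objects we need more than (r − 1) · k objects total. Threshold: n = (r − 1) · k + 1. With r = 30 and k = 150: n = 29 · 150 + 1 = 4350 + 1 = 4351. For n = 4350 = 29 · 150, we can put exactly 29 objects in every box, avoiding 30 in any single one — so 4351 is tight.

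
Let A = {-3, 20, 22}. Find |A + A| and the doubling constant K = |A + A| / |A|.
K = |A + A| / |A| = 6/3 = 2

Enumerate A + A = {a + b : a, b ∈ A}. With |A| = 3, there are |A|^2 = 9 ordered sum pairs; collecting distinct values, A + A = {-6, 17, 19, 40, 42, 44}, so |A + A| = 6. Thus K = 6/3 = 2. For comparison, the minimum possible |A + A| over all 3-element sets is 2·3 − 1 = 5 (so min K = 5/3), attained only by arithmetic progressions.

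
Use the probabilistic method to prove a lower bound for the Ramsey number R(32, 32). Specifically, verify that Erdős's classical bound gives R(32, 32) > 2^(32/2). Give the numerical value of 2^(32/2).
2^(32/2) = 65536; so R(32, 32) > 65536

Colour each edge of K_n uniformly at random with red/blue. The expected number of monochromatic K_32 is C(n, 32) · 2 · 2^(−C(32,2)). If C(n, 32) · 2^(1 − C(32,2)) < 1, then with positive probability no monochromatic K_32 exists, so R(32, 32) > n. The standard estimate C(n, 32) ≤ n^32/32! shows this inequality holds whenever n ≤ 2^(32/2) (since 32! · 2^(C(32,2) − 1) > 2^(32^2/2) ≥ n^32). Hence R(32, 32) > 2^(32/2) = 65536.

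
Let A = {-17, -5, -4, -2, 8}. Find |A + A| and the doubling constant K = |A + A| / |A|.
K = |A + A| / |A| = 14/5

Enumerate A + A = {a + b : a, b ∈ A}. With |A| = 5, there are |A|^2 = 25 ordered sum pairs; collecting distinct values, A + A = {-34, -22, -21, -19, -10, -9, -8, -7, -6, -4, 3, 4, 6, 16}, so |A + A| = 14. Thus K = 14/5. For comparison, the minimum possible |A + A| over all 5-element sets is 2·5 − 1 = 9 (so min K = 9/5), attained only by arithmetic progressions.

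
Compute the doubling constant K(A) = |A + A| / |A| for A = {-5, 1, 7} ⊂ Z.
K = |A + A| / |A| = 5/3

Enumerate A + A = {a + b : a, b ∈ A}. With |A| = 3, there are |A|^2 = 9 ordered sum pairs; collecting distinct values, A + A = {-10, -4, 2, 8, 14}, so |A + A| = 5. Thus K = 5/3. Here |A + A| = 2|A| − 1 = 5, the minimum possible — so K = 5/3 is minimal, which holds iff A is an arithmetic progression.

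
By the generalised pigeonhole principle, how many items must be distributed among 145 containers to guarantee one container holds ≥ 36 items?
n = (36 − 1)·145 + 1 = 5076

By the generalised pigeonhole principle, to guarantee some box contains ≥ r objects we need more than (r − 1) · k objects total. Threshold: n = (r − 1) · k + 1. With r = 36 and k = 145: n = 35 · 145 + 1 = 5075 + 1 = 5076. For n = 5075 = 35 · 145, we can put exactly 35 objects in every box, avoiding 36 in any single one — so 5076 is tight.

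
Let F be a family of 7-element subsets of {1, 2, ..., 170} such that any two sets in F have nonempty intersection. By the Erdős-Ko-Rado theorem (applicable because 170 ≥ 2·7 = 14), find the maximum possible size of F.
max |F| = C(169, 6) = 29581203652

Erdős-Ko-Rado (1961): when n ≥ 2k, max |F| = C(n−1, k−1). The bound is attained by the star {A : i ∈ A} for any fixed i ∈ [n]. Here C(170−1, 7−1) = C(169, 6) = 29581203652.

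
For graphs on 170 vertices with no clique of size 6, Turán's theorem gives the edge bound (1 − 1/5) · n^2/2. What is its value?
Turán density bound = (4/5) · 170^2/2 = 11560

Turán's theorem: ex(n, K_{r+1}) is achieved by the complete r-partite Turán graph T(n, r) with parts as balanced as possible, and is at most (1 − 1/r) · n^2/2. For r = 5, n = 170: the density bound is (4/5) · 28900/2 = 11560. Since 5 ∣ 170, the Turán graph T(170, 5) has parts of equal size 34, and its edge count e(T(170, 5)) = 11560 attains the density bound exactly.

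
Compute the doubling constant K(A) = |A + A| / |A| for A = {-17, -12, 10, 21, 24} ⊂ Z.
K = |A + A| / |A| = 15/5 = 3

Enumerate A + A = {a + b : a, b ∈ A}. With |A| = 5, there are |A|^2 = 25 ordered sum pairs; collecting distinct values, A + A = {-34, -29, -24, -7, -2, 4, 7, 9, 12, 20, 31, 34, 42, 45, 48}, so |A + A| = 15. Thus K = 15/5 = 3. For comparison, the minimum possible |A + A| over all 5-element sets is 2·5 − 1 = 9 (so min K = 9/5), attained only by arithmetic progressions.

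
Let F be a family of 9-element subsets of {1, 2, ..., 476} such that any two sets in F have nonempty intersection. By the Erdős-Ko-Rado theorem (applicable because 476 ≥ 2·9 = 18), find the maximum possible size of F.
max |F| = C(475, 8) = 60574805465706675

The Erdős-Ko-Rado theorem states: for n ≥ 2k, an intersecting family of k-subsets of an n-element set has size at most C(n − 1, k − 1), with equality for 'star' families {A ⊆ [n] : |A| = k, i ∈ A} (fix an element i). For n = 476, k = 9: C(475, 8) = 60574805465706675.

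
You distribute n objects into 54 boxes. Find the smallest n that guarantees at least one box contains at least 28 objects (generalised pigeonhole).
n = (28 − 1)·54 + 1 = 1459

By the generalised pigeonhole principle, to guarantee some box contains ≥ r objects we need more than (r − 1) · k objects total. Threshold: n = (r − 1) · k + 1. With r = 28 and k = 54: n = 27 · 54 + 1 = 1458 + 1 = 1459. For n = 1458 = 27 · 54, we can put exactly 27 objects in every box, avoiding 28 in any single one — so 1459 is tight.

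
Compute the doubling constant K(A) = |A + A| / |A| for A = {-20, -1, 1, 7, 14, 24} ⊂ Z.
K = |A + A| / |A| = 21/6 = 7/2

Enumerate A + A = {a + b : a, b ∈ A}. With |A| = 6, there are |A|^2 = 36 ordered sum pairs; collecting distinct values, A + A = {-40, -21, -19, -13, -6, -2, 0, 2, 4, 6, 8, 13, 14, 15, 21, 23, 25, 28, 31, 38, 48}, so |A + A| = 21. Thus K = 21/6 = 7/2. For comparison, the minimum possible |A + A| over all 6-element sets is 2·6 − 1 = 11 (so min K = 11/6), attained only by arithmetic progressions.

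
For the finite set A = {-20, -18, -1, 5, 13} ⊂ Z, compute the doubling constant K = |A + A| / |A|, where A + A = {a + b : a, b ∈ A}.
K = |A + A| / |A| = 15/5 = 3

Enumerate A + A = {a + b : a, b ∈ A}. With |A| = 5, there are |A|^2 = 25 ordered sum pairs; collecting distinct values, A + A = {-40, -38, -36, -21, -19, -15, -13, -7, -5, -2, 4, 10, 12, 18, 26}, so |A + A| = 15. Thus K = 15/5 = 3. For comparison, the minimum possible |A + A| over all 5-element sets is 2·5 − 1 = 9 (so min K = 9/5), attained only by arithmetic progressions.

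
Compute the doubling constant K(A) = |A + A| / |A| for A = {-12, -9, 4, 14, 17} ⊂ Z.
K = |A + A| / |A| = 13/5

Enumerate A + A = {a + b : a, b ∈ A}. With |A| = 5, there are |A|^2 = 25 ordered sum pairs; collecting distinct values, A + A = {-24, -21, -18, -8, -5, 2, 5, 8, 18, 21, 28, 31, 34}, so |A + A| = 13. Thus K = 13/5. For comparison, the minimum possible |A + A| over all 5-element sets is 2·5 − 1 = 9 (so min K = 9/5), attained only by arithmetic progressions.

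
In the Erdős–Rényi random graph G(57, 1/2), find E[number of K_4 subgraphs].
E[# K_4] = C(57, 4) · (1/2)^C(4, 2) = 395010 / 2^6 = 197505/32 = 6172.03125

For each 4-subset S of vertices (there are C(57, 4) = 395010 such S), let X_S = 1 if S induces a K_4 (all C(4, 2) = 6 edges present). Then P(X_S = 1) = (1/2)^6 = 1/64. By linearity of expectation, E[# K_4] = C(57, 4) · (1/2)^6 = 395010 / 64 = 197505/32 = 6172.03125.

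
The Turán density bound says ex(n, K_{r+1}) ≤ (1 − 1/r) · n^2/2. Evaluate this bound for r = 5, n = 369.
Turán density bound = (4/5) · 369^2/2 = 272322/5 ≈ 54464.4

Turán's theorem: ex(n, K_{r+1}) is achieved by the complete r-partite Turán graph T(n, r) with parts as balanced as possible, and is at most (1 − 1/r) · n^2/2. For r = 5, n = 369: the density bound is (4/5) · 136161/2 = 272322/5 ≈ 54464.4. The integer-valued extremum is e(T(369, 5)) = 54464, which is strictly less than the density bound 272322/5 since 5 ∤ 369 (the parts of T(369, 5) cannot all be equal).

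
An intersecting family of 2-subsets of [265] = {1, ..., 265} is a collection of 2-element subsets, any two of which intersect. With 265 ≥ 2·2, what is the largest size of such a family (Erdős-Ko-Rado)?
max |F| = C(264, 1) = 264

Erdős-Ko-Rado (1961): when n ≥ 2k, max |F| = C(n−1, k−1). The bound is attained by the star {A : i ∈ A} for any fixed i ∈ [n]. Here C(265−1, 2−1) = C(264, 1) = 264.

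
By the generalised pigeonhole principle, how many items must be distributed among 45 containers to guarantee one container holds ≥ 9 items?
n = (9 − 1)·45 + 1 = 361

By the generalised pigeonhole principle, to guarantee some box contains ≥ r objects we need more than (r − 1) · k objects total. Threshold: n = (r − 1) · k + 1. With r = 9 and k = 45: n = 8 · 45 + 1 = 360 + 1 = 361. For n = 360 = 8 · 45, we can put exactly 8 objects in every box, avoiding 9 in any single one — so 361 is tight.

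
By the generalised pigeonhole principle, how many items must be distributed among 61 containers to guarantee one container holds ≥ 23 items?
n = (23 − 1)·61 + 1 = 1343

By the generalised pigeonhole principle, to guarantee some box contains ≥ r objects we need more than (r − 1) · k objects total. Threshold: n = (r − 1) · k + 1. With r = 23 and k = 61: n = 22 · 61 + 1 = 1342 + 1 = 1343. For n = 1342 = 22 · 61, we can put exactly 22 objects in every box, avoiding 23 in any single one — so 1343 is tight.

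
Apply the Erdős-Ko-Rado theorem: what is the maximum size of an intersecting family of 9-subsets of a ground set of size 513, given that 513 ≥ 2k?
max |F| = C(512, 8) = 110859231254749120

Erdős-Ko-Rado (1961): when n ≥ 2k, max |F| = C(n−1, k−1). The bound is attained by the star {A : i ∈ A} for any fixed i ∈ [n]. Here C(513−1, 9−1) = C(512, 8) = 110859231254749120.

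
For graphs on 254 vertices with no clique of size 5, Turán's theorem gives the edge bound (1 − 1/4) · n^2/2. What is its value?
Turán density bound = (3/4) · 254^2/2 = 48387/2 ≈ 24193.5

Turán's theorem: ex(n, K_{r+1}) is achieved by the complete r-partite Turán graph T(n, r) with parts as balanced as possible, and is at most (1 − 1/r) · n^2/2. For r = 4, n = 254: the density bound is (3/4) · 64516/2 = 48387/2 ≈ 24193.5. The integer-valued extremum is e(T(254, 4)) = 24193, which is strictly less than the density bound 48387/2 since 4 ∤ 254 (the parts of T(254, 4) cannot all be equal).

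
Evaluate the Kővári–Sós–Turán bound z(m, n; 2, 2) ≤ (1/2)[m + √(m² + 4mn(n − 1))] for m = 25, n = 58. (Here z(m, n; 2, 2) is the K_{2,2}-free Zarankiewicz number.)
z(25, 58; 2, 2) ≤ (1/2)[25 + √(25² + 4·25·58·57)] = (1/2)[25 + √331225] = 300.2608

Kővári–Sós–Turán: let r_1, ..., r_25 be the row sums and z = Σ r_i the total number of 1s. Each pair of columns can share at most one row with both entries 1 (else a 2×2 all-ones block appears), so Σ_i C(r_i, 2) ≤ C(58, 2) = 1653. By convexity Σ_i C(r_i, 2) ≥ 25·C(z/25, 2) = z(z − 25)/(2·25), giving z² − 25z − 25·58·57 ≤ 0 and hence z ≤ (1/2)[25 + √(625 + 4·82650)] = (1/2)[25 + √331225] ≈ (1/2)(25 + 575.5215) = 300.2608.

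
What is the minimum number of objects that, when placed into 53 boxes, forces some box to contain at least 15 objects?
n = (15 − 1)·53 + 1 = 743

By the generalised pigeonhole principle, to guarantee some box contains ≥ r objects we need more than (r − 1) · k objects total. Threshold: n = (r − 1) · k + 1. With r = 15 and k = 53: n = 14 · 53 + 1 = 742 + 1 = 743. For n = 742 = 14 · 53, we can put exactly 14 objects in every box, avoiding 15 in any single one — so 743 is tight.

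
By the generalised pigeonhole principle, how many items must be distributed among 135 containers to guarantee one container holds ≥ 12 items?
n = (12 − 1)·135 + 1 = 1486

By the generalised pigeonhole principle, to guarantee some box contains ≥ r objects we need more than (r − 1) · k objects total. Threshold: n = (r − 1) · k + 1. With r = 12 and k = 135: n = 11 · 135 + 1 = 1485 + 1 = 1486. For n = 1485 = 11 · 135, we can put exactly 11 objects in every box, avoiding 12 in any single one — so 1486 is tight.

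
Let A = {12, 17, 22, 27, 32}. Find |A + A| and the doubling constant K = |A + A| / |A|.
K = |A + A| / |A| = 9/5

Enumerate A + A = {a + b : a, b ∈ A}. With |A| = 5, there are |A|^2 = 25 ordered sum pairs; collecting distinct values, A + A = {24, 29, 34, 39, 44, 49, 54, 59, 64}, so |A + A| = 9. Thus K = 9/5. Here |A + A| = 2|A| − 1 = 9, the minimum possible — so K = 9/5 is minimal, which holds iff A is an arithmetic progression.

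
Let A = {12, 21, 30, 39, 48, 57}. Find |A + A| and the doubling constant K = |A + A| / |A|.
K = |A + A| / |A| = 11/6

Enumerate A + A = {a + b : a, b ∈ A}. With |A| = 6, there are |A|^2 = 36 ordered sum pairs; collecting distinct values, A + A = {24, 33, 42, 51, 60, 69, 78, 87, 96, 105, 114}, so |A + A| = 11. Thus K = 11/6. Here |A + A| = 2|A| − 1 = 11, the minimum possible — so K = 11/6 is minimal, which holds iff A is an arithmetic progression.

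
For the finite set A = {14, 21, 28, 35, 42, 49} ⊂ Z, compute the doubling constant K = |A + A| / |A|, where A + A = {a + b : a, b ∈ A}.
K = |A + A| / |A| = 11/6

Enumerate A + A = {a + b : a, b ∈ A}. With |A| = 6, there are |A|^2 = 36 ordered sum pairs; collecting distinct values, A + A = {28, 35, 42, 49, 56, 63, 70, 77, 84, 91, 98}, so |A + A| = 11. Thus K = 11/6. Here |A + A| = 2|A| − 1 = 11, the minimum possible — so K = 11/6 is minimal, which holds iff A is an arithmetic progression.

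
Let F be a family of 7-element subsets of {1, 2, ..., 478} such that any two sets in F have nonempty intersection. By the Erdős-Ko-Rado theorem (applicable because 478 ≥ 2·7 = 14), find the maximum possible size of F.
max |F| = C(477, 6) = 15851410976940

The Erdős-Ko-Rado theorem states: for n ≥ 2k, an intersecting family of k-subsets of an n-element set has size at most C(n − 1, k − 1), with equality for 'star' families {A ⊆ [n] : |A| = k, i ∈ A} (fix an element i). For n = 478, k = 7: C(477, 6) = 15851410976940.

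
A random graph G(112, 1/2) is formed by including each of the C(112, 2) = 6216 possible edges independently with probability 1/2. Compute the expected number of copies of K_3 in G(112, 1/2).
E[# K_3] = C(112, 3) · (1/2)^C(3, 2) = 227920 / 2^3 = 28490

For each 3-subset S of vertices (there are C(112, 3) = 227920 such S), let X_S = 1 if S induces a K_3 (all C(3, 2) = 3 edges present). Then P(X_S = 1) = (1/2)^3 = 1/8. By linearity of expectation, E[# K_3] = C(112, 3) · (1/2)^3 = 227920 / 8 = 28490.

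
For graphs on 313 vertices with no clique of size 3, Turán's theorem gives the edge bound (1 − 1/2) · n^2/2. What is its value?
Turán density bound = (1/2) · 313^2/2 = 97969/4 ≈ 24492.25

Turán's theorem: ex(n, K_{r+1}) is achieved by the complete r-partite Turán graph T(n, r) with parts as balanced as possible, and is at most (1 − 1/r) · n^2/2. For r = 2, n = 313: the density bound is (1/2) · 97969/2 = 97969/4 ≈ 24492.25. The integer-valued extremum is e(T(313, 2)) = 24492, which is strictly less than the density bound 97969/4 since 2 ∤ 313 (the parts of T(313, 2) cannot all be equal).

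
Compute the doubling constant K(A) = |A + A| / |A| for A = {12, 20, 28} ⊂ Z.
K = |A + A| / |A| = 5/3

Enumerate A + A = {a + b : a, b ∈ A}. With |A| = 3, there are |A|^2 = 9 ordered sum pairs; collecting distinct values, A + A = {24, 32, 40, 48, 56}, so |A + A| = 5. Thus K = 5/3. Here |A + A| = 2|A| − 1 = 5, the minimum possible — so K = 5/3 is minimal, which holds iff A is an arithmetic progression.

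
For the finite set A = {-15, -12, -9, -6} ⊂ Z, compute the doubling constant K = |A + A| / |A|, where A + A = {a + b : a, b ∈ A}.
K = |A + A| / |A| = 7/4

Enumerate A + A = {a + b : a, b ∈ A}. With |A| = 4, there are |A|^2 = 16 ordered sum pairs; collecting distinct values, A + A = {-30, -27, -24, -21, -18, -15, -12}, so |A + A| = 7. Thus K = 7/4. Here |A + A| = 2|A| − 1 = 7, the minimum possible — so K = 7/4 is minimal, which holds iff A is an arithmetic progression.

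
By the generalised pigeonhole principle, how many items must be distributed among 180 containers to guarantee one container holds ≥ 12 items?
n = (12 − 1)·180 + 1 = 1981

By the generalised pigeonhole principle, to guarantee some box contains ≥ r objects we need more than (r − 1) · k objects total. Threshold: n = (r − 1) · k + 1. With r = 12 and k = 180: n = 11 · 180 + 1 = 1980 + 1 = 1981. For n = 1980 = 11 · 180, we can put exactly 11 objects in every box, avoiding 12 in any single one — so 1981 is tight.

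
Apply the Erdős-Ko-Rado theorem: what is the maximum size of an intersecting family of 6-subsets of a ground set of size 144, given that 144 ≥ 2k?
max |F| = C(143, 5) = 464306843

Erdős-Ko-Rado (1961): when n ≥ 2k, max |F| = C(n−1, k−1). The bound is attained by the star {A : i ∈ A} for any fixed i ∈ [n]. Here C(144−1, 6−1) = C(143, 5) = 464306843.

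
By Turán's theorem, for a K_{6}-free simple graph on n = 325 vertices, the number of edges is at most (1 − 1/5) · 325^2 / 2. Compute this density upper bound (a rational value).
Turán density bound = (4/5) · 325^2/2 = 42250

Turán's theorem: ex(n, K_{r+1}) is achieved by the complete r-partite Turán graph T(n, r) with parts as balanced as possible, and is at most (1 − 1/r) · n^2/2. For r = 5, n = 325: the density bound is (4/5) · 105625/2 = 42250. Since 5 ∣ 325, the Turán graph T(325, 5) has parts of equal size 65, and its edge count e(T(325, 5)) = 42250 attains the density bound exactly.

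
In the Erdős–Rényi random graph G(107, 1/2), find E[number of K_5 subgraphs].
E[# K_5] = C(107, 5) · (1/2)^C(5, 2) = 106308566 / 2^10 = 53154283/512 ≈ 103816.958984

For each 5-subset S of vertices (there are C(107, 5) = 106308566 such S), let X_S = 1 if S induces a K_5 (all C(5, 2) = 10 edges present). Then P(X_S = 1) = (1/2)^10 = 1/1024. By linearity of expectation, E[# K_5] = C(107, 5) · (1/2)^10 = 106308566 / 1024 = 53154283/512 ≈ 103816.958984.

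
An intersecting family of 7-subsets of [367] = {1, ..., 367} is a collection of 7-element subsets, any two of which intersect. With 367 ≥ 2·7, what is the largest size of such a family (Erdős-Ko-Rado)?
max |F| = C(366, 6) = 3203798801203

The Erdős-Ko-Rado theorem states: for n ≥ 2k, an intersecting family of k-subsets of an n-element set has size at most C(n − 1, k − 1), with equality for 'star' families {A ⊆ [n] : |A| = k, i ∈ A} (fix an element i). For n = 367, k = 7: C(366, 6) = 3203798801203.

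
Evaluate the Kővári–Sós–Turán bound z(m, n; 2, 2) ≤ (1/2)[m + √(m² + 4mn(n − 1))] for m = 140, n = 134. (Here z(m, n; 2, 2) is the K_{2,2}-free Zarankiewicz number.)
z(140, 134; 2, 2) ≤ (1/2)[140 + √(140² + 4·140·134·133)] = (1/2)[140 + √9999920] = 1651.1325

Kővári–Sós–Turán: let r_1, ..., r_140 be the row sums and z = Σ r_i the total number of 1s. Each pair of columns can share at most one row with both entries 1 (else a 2×2 all-ones block appears), so Σ_i C(r_i, 2) ≤ C(134, 2) = 8911. By convexity Σ_i C(r_i, 2) ≥ 140·C(z/140, 2) = z(z − 140)/(2·140), giving z² − 140z − 140·134·133 ≤ 0 and hence z ≤ (1/2)[140 + √(19600 + 4·2495080)] = (1/2)[140 + √9999920] ≈ (1/2)(140 + 3162.265) = 1651.1325.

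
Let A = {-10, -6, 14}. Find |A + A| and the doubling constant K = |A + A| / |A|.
K = |A + A| / |A| = 6/3 = 2

Enumerate A + A = {a + b : a, b ∈ A}. With |A| = 3, there are |A|^2 = 9 ordered sum pairs; collecting distinct values, A + A = {-20, -16, -12, 4, 8, 28}, so |A + A| = 6. Thus K = 6/3 = 2. For comparison, the minimum possible |A + A| over all 3-element sets is 2·3 − 1 = 5 (so min K = 5/3), attained only by arithmetic progressions.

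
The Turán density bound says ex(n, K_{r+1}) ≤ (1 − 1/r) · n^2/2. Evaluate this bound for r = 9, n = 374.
Turán density bound = (8/9) · 374^2/2 = 559504/9 ≈ 62167.1111

Turán's theorem: ex(n, K_{r+1}) is achieved by the complete r-partite Turán graph T(n, r) with parts as balanced as possible, and is at most (1 − 1/r) · n^2/2. For r = 9, n = 374: the density bound is (8/9) · 139876/2 = 559504/9 ≈ 62167.1111. The integer-valued extremum is e(T(374, 9)) = 62166, which is strictly less than the density bound 559504/9 since 9 ∤ 374 (the parts of T(374, 9) cannot all be equal).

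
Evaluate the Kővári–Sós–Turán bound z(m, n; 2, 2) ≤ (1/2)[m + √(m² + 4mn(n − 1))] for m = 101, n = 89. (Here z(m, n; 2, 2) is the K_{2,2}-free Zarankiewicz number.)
z(101, 89; 2, 2) ≤ (1/2)[101 + √(101² + 4·101·89·88)] = (1/2)[101 + √3174329] = 941.3323

Kővári–Sós–Turán: let r_1, ..., r_101 be the row sums and z = Σ r_i the total number of 1s. Each pair of columns can share at most one row with both entries 1 (else a 2×2 all-ones block appears), so Σ_i C(r_i, 2) ≤ C(89, 2) = 3916. By convexity Σ_i C(r_i, 2) ≥ 101·C(z/101, 2) = z(z − 101)/(2·101), giving z² − 101z − 101·89·88 ≤ 0 and hence z ≤ (1/2)[101 + √(10201 + 4·791032)] = (1/2)[101 + √3174329] ≈ (1/2)(101 + 1781.6647) = 941.3323.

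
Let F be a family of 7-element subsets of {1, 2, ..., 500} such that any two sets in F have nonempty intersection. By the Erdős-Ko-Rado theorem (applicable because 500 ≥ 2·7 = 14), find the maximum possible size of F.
max |F| = C(499, 6) = 20804994486276

Erdős-Ko-Rado (1961): when n ≥ 2k, max |F| = C(n−1, k−1). The bound is attained by the star {A : i ∈ A} for any fixed i ∈ [n]. Here C(500−1, 7−1) = C(499, 6) = 20804994486276.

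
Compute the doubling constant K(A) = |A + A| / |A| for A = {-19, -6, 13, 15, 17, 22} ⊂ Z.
K = |A + A| / |A| = 20/6 = 10/3

Enumerate A + A = {a + b : a, b ∈ A}. With |A| = 6, there are |A|^2 = 36 ordered sum pairs; collecting distinct values, A + A = {-38, -25, -12, -6, -4, -2, 3, 7, 9, 11, 16, 26, 28, 30, 32, 34, 35, 37, 39, 44}, so |A + A| = 20. Thus K = 20/6 = 10/3. For comparison, the minimum possible |A + A| over all 6-element sets is 2·6 − 1 = 11 (so min K = 11/6), attained only by arithmetic progressions.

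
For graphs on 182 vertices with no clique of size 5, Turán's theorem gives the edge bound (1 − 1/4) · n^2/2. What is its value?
Turán density bound = (3/4) · 182^2/2 = 24843/2 ≈ 12421.5

Turán's theorem: ex(n, K_{r+1}) is achieved by the complete r-partite Turán graph T(n, r) with parts as balanced as possible, and is at most (1 − 1/r) · n^2/2. For r = 4, n = 182: the density bound is (3/4) · 33124/2 = 24843/2 ≈ 12421.5. The integer-valued extremum is e(T(182, 4)) = 12421, which is strictly less than the density bound 24843/2 since 4 ∤ 182 (the parts of T(182, 4) cannot all be equal).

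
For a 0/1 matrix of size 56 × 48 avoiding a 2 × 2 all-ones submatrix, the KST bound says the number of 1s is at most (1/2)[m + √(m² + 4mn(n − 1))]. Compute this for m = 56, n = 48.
z(56, 48; 2, 2) ≤ (1/2)[56 + √(56² + 4·56·48·47)] = (1/2)[56 + √508480] = 384.5389

Kővári–Sós–Turán: let r_1, ..., r_56 be the row sums and z = Σ r_i the total number of 1s. Each pair of columns can share at most one row with both entries 1 (else a 2×2 all-ones block appears), so Σ_i C(r_i, 2) ≤ C(48, 2) = 1128. By convexity Σ_i C(r_i, 2) ≥ 56·C(z/56, 2) = z(z − 56)/(2·56), giving z² − 56z − 56·48·47 ≤ 0 and hence z ≤ (1/2)[56 + √(3136 + 4·126336)] = (1/2)[56 + √508480] ≈ (1/2)(56 + 713.0778) = 384.5389.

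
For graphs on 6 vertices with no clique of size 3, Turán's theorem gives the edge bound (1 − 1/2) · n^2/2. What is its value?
Turán density bound = (1/2) · 6^2/2 = 9

Turán's theorem: ex(n, K_{r+1}) is achieved by the complete r-partite Turán graph T(n, r) with parts as balanced as possible, and is at most (1 − 1/r) · n^2/2. For r = 2, n = 6: the density bound is (1/2) · 36/2 = 9. Since 2 ∣ 6, the Turán graph T(6, 2) has parts of equal size 3, and its edge count e(T(6, 2)) = 9 attains the density bound exactly.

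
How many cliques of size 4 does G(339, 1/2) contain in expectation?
E[# K_4] = C(339, 4) · (1/2)^C(4, 2) = 540597876 / 2^6 = 135149469/16 = 8446841.8125

For each 4-subset S of vertices (there are C(339, 4) = 540597876 such S), let X_S = 1 if S induces a K_4 (all C(4, 2) = 6 edges present). Then P(X_S = 1) = (1/2)^6 = 1/64. By linearity of expectation, E[# K_4] = C(339, 4) · (1/2)^6 = 540597876 / 64 = 135149469/16 = 8446841.8125.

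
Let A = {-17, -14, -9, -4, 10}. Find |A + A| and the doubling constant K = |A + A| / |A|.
K = |A + A| / |A| = 14/5

Enumerate A + A = {a + b : a, b ∈ A}. With |A| = 5, there are |A|^2 = 25 ordered sum pairs; collecting distinct values, A + A = {-34, -31, -28, -26, -23, -21, -18, -13, -8, -7, -4, 1, 6, 20}, so |A + A| = 14. Thus K = 14/5. For comparison, the minimum possible |A + A| over all 5-element sets is 2·5 − 1 = 9 (so min K = 9/5), attained only by arithmetic progressions.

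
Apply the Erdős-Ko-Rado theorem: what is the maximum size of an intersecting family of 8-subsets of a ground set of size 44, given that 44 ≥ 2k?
max |F| = C(43, 7) = 32224114

The Erdős-Ko-Rado theorem states: for n ≥ 2k, an intersecting family of k-subsets of an n-element set has size at most C(n − 1, k − 1), with equality for 'star' families {A ⊆ [n] : |A| = k, i ∈ A} (fix an element i). For n = 44, k = 8: C(43, 7) = 32224114.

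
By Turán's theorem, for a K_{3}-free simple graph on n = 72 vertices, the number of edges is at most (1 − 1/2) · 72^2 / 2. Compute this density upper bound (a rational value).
Turán density bound = (1/2) · 72^2/2 = 1296

Turán's theorem: ex(n, K_{r+1}) is achieved by the complete r-partite Turán graph T(n, r) with parts as balanced as possible, and is at most (1 − 1/r) · n^2/2. For r = 2, n = 72: the density bound is (1/2) · 5184/2 = 1296. Since 2 ∣ 72, the Turán graph T(72, 2) has parts of equal size 36, and its edge count e(T(72, 2)) = 1296 attains the density bound exactly.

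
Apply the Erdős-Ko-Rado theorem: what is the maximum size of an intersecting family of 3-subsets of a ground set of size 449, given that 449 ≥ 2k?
max |F| = C(448, 2) = 100128

Erdős-Ko-Rado (1961): when n ≥ 2k, max |F| = C(n−1, k−1). The bound is attained by the star {A : i ∈ A} for any fixed i ∈ [n]. Here C(449−1, 3−1) = C(448, 2) = 100128.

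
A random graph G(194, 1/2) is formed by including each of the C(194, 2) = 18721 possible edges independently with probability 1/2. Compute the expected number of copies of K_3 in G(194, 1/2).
E[# K_3] = C(194, 3) · (1/2)^C(3, 2) = 1198144 / 2^3 = 149768

For each 3-subset S of vertices (there are C(194, 3) = 1198144 such S), let X_S = 1 if S induces a K_3 (all C(3, 2) = 3 edges present). Then P(X_S = 1) = (1/2)^3 = 1/8. By linearity of expectation, E[# K_3] = C(194, 3) · (1/2)^3 = 1198144 / 8 = 149768.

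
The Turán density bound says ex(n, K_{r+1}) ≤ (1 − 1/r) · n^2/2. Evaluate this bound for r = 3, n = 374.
Turán density bound = (2/3) · 374^2/2 = 139876/3 ≈ 46625.3333

Turán's theorem: ex(n, K_{r+1}) is achieved by the complete r-partite Turán graph T(n, r) with parts as balanced as possible, and is at most (1 − 1/r) · n^2/2. For r = 3, n = 374: the density bound is (2/3) · 139876/2 = 139876/3 ≈ 46625.3333. The integer-valued extremum is e(T(374, 3)) = 46625, which is strictly less than the density bound 139876/3 since 3 ∤ 374 (the parts of T(374, 3) cannot all be equal).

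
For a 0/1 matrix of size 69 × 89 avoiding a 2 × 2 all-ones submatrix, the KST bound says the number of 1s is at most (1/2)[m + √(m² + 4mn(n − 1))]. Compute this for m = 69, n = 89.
z(69, 89; 2, 2) ≤ (1/2)[69 + √(69² + 4·69·89·88)] = (1/2)[69 + √2166393] = 770.4336

Kővári–Sós–Turán: let r_1, ..., r_69 be the row sums and z = Σ r_i the total number of 1s. Each pair of columns can share at most one row with both entries 1 (else a 2×2 all-ones block appears), so Σ_i C(r_i, 2) ≤ C(89, 2) = 3916. By convexity Σ_i C(r_i, 2) ≥ 69·C(z/69, 2) = z(z − 69)/(2·69), giving z² − 69z − 69·89·88 ≤ 0 and hence z ≤ (1/2)[69 + √(4761 + 4·540408)] = (1/2)[69 + √2166393] ≈ (1/2)(69 + 1471.8672) = 770.4336.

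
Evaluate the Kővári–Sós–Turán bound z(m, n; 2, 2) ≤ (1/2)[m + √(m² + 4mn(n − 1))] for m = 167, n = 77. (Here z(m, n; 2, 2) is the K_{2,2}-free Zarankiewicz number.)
z(167, 77; 2, 2) ≤ (1/2)[167 + √(167² + 4·167·77·76)] = (1/2)[167 + √3937025] = 1075.5969

Kővári–Sós–Turán: let r_1, ..., r_167 be the row sums and z = Σ r_i the total number of 1s. Each pair of columns can share at most one row with both entries 1 (else a 2×2 all-ones block appears), so Σ_i C(r_i, 2) ≤ C(77, 2) = 2926. By convexity Σ_i C(r_i, 2) ≥ 167·C(z/167, 2) = z(z − 167)/(2·167), giving z² − 167z − 167·77·76 ≤ 0 and hence z ≤ (1/2)[167 + √(27889 + 4·977284)] = (1/2)[167 + √3937025] ≈ (1/2)(167 + 1984.1938) = 1075.5969.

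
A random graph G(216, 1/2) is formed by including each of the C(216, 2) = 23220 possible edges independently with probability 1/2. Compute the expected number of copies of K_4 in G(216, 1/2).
E[# K_4] = C(216, 4) · (1/2)^C(4, 2) = 88201170 / 2^6 = 44100585/32 = 1378143.28125

For each 4-subset S of vertices (there are C(216, 4) = 88201170 such S), let X_S = 1 if S induces a K_4 (all C(4, 2) = 6 edges present). Then P(X_S = 1) = (1/2)^6 = 1/64. By linearity of expectation, E[# K_4] = C(216, 4) · (1/2)^6 = 88201170 / 64 = 44100585/32 = 1378143.28125.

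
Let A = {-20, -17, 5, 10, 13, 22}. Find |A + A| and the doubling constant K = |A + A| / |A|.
K = |A + A| / |A| = 20/6 = 10/3

Enumerate A + A = {a + b : a, b ∈ A}. With |A| = 6, there are |A|^2 = 36 ordered sum pairs; collecting distinct values, A + A = {-40, -37, -34, -15, -12, -10, -7, -4, 2, 5, 10, 15, 18, 20, 23, 26, 27, 32, 35, 44}, so |A + A| = 20. Thus K = 20/6 = 10/3. For comparison, the minimum possible |A + A| over all 6-element sets is 2·6 − 1 = 11 (so min K = 11/6), attained only by arithmetic progressions.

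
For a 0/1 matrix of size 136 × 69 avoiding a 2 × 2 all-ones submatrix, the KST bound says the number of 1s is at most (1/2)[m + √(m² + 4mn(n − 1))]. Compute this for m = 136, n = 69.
z(136, 69; 2, 2) ≤ (1/2)[136 + √(136² + 4·136·69·68)] = (1/2)[136 + √2570944] = 869.7082

Kővári–Sós–Turán: let r_1, ..., r_136 be the row sums and z = Σ r_i the total number of 1s. Each pair of columns can share at most one row with both entries 1 (else a 2×2 all-ones block appears), so Σ_i C(r_i, 2) ≤ C(69, 2) = 2346. By convexity Σ_i C(r_i, 2) ≥ 136·C(z/136, 2) = z(z − 136)/(2·136), giving z² − 136z − 136·69·68 ≤ 0 and hence z ≤ (1/2)[136 + √(18496 + 4·638112)] = (1/2)[136 + √2570944] ≈ (1/2)(136 + 1603.4164) = 869.7082.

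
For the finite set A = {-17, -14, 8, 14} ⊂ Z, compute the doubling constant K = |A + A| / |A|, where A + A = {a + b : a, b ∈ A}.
K = |A + A| / |A| = 10/4 = 5/2

Enumerate A + A = {a + b : a, b ∈ A}. With |A| = 4, there are |A|^2 = 16 ordered sum pairs; collecting distinct values, A + A = {-34, -31, -28, -9, -6, -3, 0, 16, 22, 28}, so |A + A| = 10. Thus K = 10/4 = 5/2. For comparison, the minimum possible |A + A| over all 4-element sets is 2·4 − 1 = 7 (so min K = 7/4), attained only by arithmetic progressions.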